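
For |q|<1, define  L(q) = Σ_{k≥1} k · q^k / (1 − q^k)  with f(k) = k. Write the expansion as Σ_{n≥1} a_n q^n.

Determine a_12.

q^12  k|12↦f(k): 1:1 2:2 3:3 4:4 6:6 12:12  a_12=28

a_12 = 28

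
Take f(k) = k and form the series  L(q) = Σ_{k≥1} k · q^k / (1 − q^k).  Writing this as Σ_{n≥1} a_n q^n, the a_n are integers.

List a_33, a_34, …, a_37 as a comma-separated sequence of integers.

[q^33] f(33)=33,f(11)=11,f(3)=3,f(1)=1 ⇒ 48
q^34  k|34↦f(k): 1:1 2:2 17:17 34:34  a_34=54
[q^35] f(35)=35,f(7)=7,f(5)=5,f(1)=1 ⇒ 48
[q^36] f(36)=36,f(18)=18,f(12)=12,f(9)=9,f(6)=6,f(4)=4,f(3)=3,f(2)=2,f(1)=1 ⇒ 91
n=37: 37·1 1·37  f→[37+1]=38

48, 54, 48, 91, 38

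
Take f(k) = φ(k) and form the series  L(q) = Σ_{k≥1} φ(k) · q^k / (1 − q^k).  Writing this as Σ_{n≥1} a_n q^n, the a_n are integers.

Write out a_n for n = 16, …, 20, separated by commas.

d|16:{16,8,4,2,1}  Σφ=8+4+2+1+1=16
d|17:{1,17}  Σφ=1+16=17
n=18: 1·18 2·9 3·6 6·3 9·2 18·1  φ→[1+1+2+2+6+6]=18
n=19: 1·19 19·1  φ→[1+18]=19
n=20: 1·20 2·10 4·5 5·4 10·2 20·1  φ→[1+1+2+4+4+8]=20

16, 17, 18, 19, 20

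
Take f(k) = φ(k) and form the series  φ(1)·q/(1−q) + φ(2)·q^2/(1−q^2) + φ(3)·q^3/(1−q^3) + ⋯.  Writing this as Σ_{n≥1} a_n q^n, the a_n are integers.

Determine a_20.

d|20:{20,10,5,4,2,1}  Σφ=8+4+4+2+1+1=20

a_20 = 20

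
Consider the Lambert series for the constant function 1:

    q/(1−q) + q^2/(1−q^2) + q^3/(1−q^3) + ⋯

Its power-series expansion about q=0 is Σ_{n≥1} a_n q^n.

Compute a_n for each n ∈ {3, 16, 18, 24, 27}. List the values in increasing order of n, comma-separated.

2, 5, 6, 8, 4

q^3  k|3↦f(k): 1:1 3:1  a_3=2
[q^16] f(16)=1,f(8)=1,f(4)=1,f(2)=1,f(1)=1 ⇒ 5
n=18: 18·1 9·2 6·3 3·6 2·9 1·18  f→[1+1+1+1+1+1]=6
n=24: 24·1 12·2 8·3 6·4 4·6 3·8 2·12 1·24  f→[1+1+1+1+1+1+1+1]=8
[q^27] f(1)=1,f(3)=1,f(9)=1,f(27)=1 ⇒ 4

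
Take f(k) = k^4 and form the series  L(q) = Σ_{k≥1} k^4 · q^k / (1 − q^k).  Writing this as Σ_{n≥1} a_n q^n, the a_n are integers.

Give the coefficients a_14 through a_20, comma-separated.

n=14: 14·1 7·2 2·7 1·14  f→[38416+2401+16+1]=40834
[q^15] f(1)=1,f(3)=81,f(5)=625,f(15)=50625 ⇒ 51332
d|16:{16,8,4,2,1}  Σf=65536+4096+256+16+1=69905
d|17:{17,1}  Σf=83521+1=83522
q^18  k|18↦f(k): 1:1 2:16 3:81 6:1296 9:6561 18:104976  a_18=112931
d|19:{19,1}  Σf=130321+1=130322
[q^20] f(20)=160000,f(10)=10000,f(5)=625,f(4)=256,f(2)=16,f(1)=1 ⇒ 170898

40834, 51332, 69905, 83522, 112931, 130322, 170898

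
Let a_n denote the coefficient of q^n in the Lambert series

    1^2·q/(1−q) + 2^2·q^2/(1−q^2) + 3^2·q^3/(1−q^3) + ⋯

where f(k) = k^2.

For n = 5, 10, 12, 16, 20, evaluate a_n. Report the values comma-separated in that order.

26, 130, 210, 341, 546

d|5:{5,1}  Σf=25+1=26
[q^10] f(1)=1,f(2)=4,f(5)=25,f(10)=100 ⇒ 130
q^12  k|12↦f(k): 12:144 6:36 4:16 3:9 2:4 1:1  a_12=210
q^16  k|16↦f(k): 16:256 8:64 4:16 2:4 1:1  a_16=341
q^20  k|20↦f(k): 20:400 10:100 5:25 4:16 2:4 1:1  a_20=546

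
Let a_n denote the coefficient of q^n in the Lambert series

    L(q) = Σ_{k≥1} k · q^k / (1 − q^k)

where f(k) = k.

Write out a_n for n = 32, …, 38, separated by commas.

d|32:{32,16,8,4,2,1}  Σf=32+16+8+4+2+1=63
n=33: 1·33 3·11 11·3 33·1  f→[1+3+11+33]=48
d|34:{1,2,17,34}  Σf=1+2+17+34=54
n=35: 1·35 5·7 7·5 35·1  f→[1+5+7+35]=48
d|36:{36,18,12,9,6,4,3,2,1}  Σf=36+18+12+9+6+4+3+2+1=91
q^37  k|37↦f(k): 1:1 37:37  a_37=38
[q^38] f(1)=1,f(2)=2,f(19)=19,f(38)=38 ⇒ 60

63, 48, 54, 48, 91, 38, 60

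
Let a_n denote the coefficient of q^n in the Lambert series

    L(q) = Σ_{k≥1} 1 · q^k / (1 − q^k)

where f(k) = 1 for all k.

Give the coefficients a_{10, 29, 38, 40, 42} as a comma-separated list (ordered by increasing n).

4, 2, 4, 8, 8

d|10:{1,2,5,10}  Σf=1+1+1+1=4
n=29: 1·29 29·1  f→[1+1]=2
q^38  k|38↦f(k): 38:1 19:1 2:1 1:1  a_38=4
d|40:{1,2,4,5,8,10,20,40}  Σf=1+1+1+1+1+1+1+1=8
[q^42] f(42)=1,f(21)=1,f(14)=1,f(7)=1,f(6)=1,f(3)=1,f(2)=1,f(1)=1 ⇒ 8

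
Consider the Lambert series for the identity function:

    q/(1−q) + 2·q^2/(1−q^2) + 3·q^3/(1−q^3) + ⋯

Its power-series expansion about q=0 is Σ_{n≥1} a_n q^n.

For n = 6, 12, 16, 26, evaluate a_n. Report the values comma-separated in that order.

d|6:{1,2,3,6}  Σf=1+2+3+6=12
q^12  k|12↦f(k): 1:1 2:2 3:3 4:4 6:6 12:12  a_12=28
[q^16] f(1)=1,f(2)=2,f(4)=4,f(8)=8,f(16)=16 ⇒ 31
[q^26] f(26)=26,f(13)=13,f(2)=2,f(1)=1 ⇒ 42

12, 28, 31, 42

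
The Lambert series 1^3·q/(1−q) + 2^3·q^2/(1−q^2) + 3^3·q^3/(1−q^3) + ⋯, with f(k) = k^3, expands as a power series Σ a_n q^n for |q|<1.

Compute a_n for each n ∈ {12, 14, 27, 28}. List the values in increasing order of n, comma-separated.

[q^12] f(12)=1728,f(6)=216,f(4)=64,f(3)=27,f(2)=8,f(1)=1 ⇒ 2044
n=14: 14·1 7·2 2·7 1·14  f→[2744+343+8+1]=3096
q^27  k|27↦f(k): 27:19683 9:729 3:27 1:1  a_27=20440
[q^28] f(1)=1,f(2)=8,f(4)=64,f(7)=343,f(14)=2744,f(28)=21952 ⇒ 25112

2044, 3096, 20440, 25112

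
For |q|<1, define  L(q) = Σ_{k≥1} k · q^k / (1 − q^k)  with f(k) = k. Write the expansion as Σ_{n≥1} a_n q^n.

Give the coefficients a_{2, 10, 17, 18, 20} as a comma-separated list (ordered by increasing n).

[q^2] f(2)=2,f(1)=1 ⇒ 3
q^10  k|10↦f(k): 10:10 5:5 2:2 1:1  a_10=18
q^17  k|17↦f(k): 17:17 1:1  a_17=18
q^18  k|18↦f(k): 1:1 2:2 3:3 6:6 9:9 18:18  a_18=39
[q^20] f(20)=20,f(10)=10,f(5)=5,f(4)=4,f(2)=2,f(1)=1 ⇒ 42

3, 18, 18, 39, 42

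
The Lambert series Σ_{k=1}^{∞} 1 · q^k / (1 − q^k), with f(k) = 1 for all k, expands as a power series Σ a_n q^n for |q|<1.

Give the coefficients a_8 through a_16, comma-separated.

[q^8] f(8)=1,f(4)=1,f(2)=1,f(1)=1 ⇒ 4
n=9: 1·9 3·3 9·1  f→[1+1+1]=3
n=10: 10·1 5·2 2·5 1·10  f→[1+1+1+1]=4
n=11: 11·1 1·11  f→[1+1]=2
n=12: 12·1 6·2 4·3 3·4 2·6 1·12  f→[1+1+1+1+1+1]=6
q^13  k|13↦f(k): 13:1 1:1  a_13=2
[q^14] f(1)=1,f(2)=1,f(7)=1,f(14)=1 ⇒ 4
n=15: 15·1 5·3 3·5 1·15  f→[1+1+1+1]=4
q^16  k|16↦f(k): 1:1 2:1 4:1 8:1 16:1  a_16=5

4, 3, 4, 2, 6, 2, 4, 4, 5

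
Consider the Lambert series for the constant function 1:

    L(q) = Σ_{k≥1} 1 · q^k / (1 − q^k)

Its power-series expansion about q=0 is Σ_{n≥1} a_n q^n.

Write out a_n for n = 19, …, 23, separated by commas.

q^19  k|19↦f(k): 19:1 1:1  a_19=2
d|20:{20,10,5,4,2,1}  Σf=1+1+1+1+1+1=6
d|21:{21,7,3,1}  Σf=1+1+1+1=4
[q^22] f(1)=1,f(2)=1,f(11)=1,f(22)=1 ⇒ 4
q^23  k|23↦f(k): 1:1 23:1  a_23=2

2, 6, 4, 4, 2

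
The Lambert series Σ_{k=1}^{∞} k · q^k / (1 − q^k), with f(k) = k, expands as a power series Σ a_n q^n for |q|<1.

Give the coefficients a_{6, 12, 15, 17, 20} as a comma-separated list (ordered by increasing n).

12, 28, 24, 18, 42

q^6  k|6↦f(k): 6:6 3:3 2:2 1:1  a_6=12
n=12: 12·1 6·2 4·3 3·4 2·6 1·12  f→[12+6+4+3+2+1]=28
d|15:{15,5,3,1}  Σf=15+5+3+1=24
[q^17] f(1)=1,f(17)=17 ⇒ 18
[q^20] f(20)=20,f(10)=10,f(5)=5,f(4)=4,f(2)=2,f(1)=1 ⇒ 42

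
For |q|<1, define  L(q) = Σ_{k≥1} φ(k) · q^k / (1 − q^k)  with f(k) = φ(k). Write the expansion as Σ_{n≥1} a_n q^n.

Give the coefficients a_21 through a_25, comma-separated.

q^21  k|21↦φ(k): 1:1 3:2 7:6 21:12  a_21=21
d|22:{22,11,2,1}  Σφ=10+10+1+1=22
[q^23] φ(1)=1,φ(23)=22 ⇒ 23
n=24: 1·24 2·12 3·8 4·6 6·4 8·3 12·2 24·1  φ→[1+1+2+2+2+4+4+8]=24
n=25: 1·25 5·5 25·1  φ→[1+4+20]=25

21, 22, 23, 24, 25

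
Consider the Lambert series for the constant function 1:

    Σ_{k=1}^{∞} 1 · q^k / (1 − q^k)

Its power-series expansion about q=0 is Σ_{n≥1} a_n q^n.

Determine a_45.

a_45 = 6

[q^45] f(45)=1,f(15)=1,f(9)=1,f(5)=1,f(3)=1,f(1)=1 ⇒ 6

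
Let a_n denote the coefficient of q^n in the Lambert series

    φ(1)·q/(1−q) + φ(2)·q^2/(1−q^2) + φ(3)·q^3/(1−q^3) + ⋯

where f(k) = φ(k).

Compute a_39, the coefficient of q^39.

[q^39] φ(1)=1,φ(3)=2,φ(13)=12,φ(39)=24 ⇒ 39

a_39 = 39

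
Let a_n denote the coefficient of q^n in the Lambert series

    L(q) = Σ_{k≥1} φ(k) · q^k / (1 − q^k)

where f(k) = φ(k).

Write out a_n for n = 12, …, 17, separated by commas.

d|12:{1,2,3,4,6,12}  Σφ=1+1+2+2+2+4=12
q^13  k|13↦φ(k): 13:12 1:1  a_13=13
d|14:{14,7,2,1}  Σφ=6+6+1+1=14
n=15: 15·1 5·3 3·5 1·15  φ→[8+4+2+1]=15
[q^16] φ(16)=8,φ(8)=4,φ(4)=2,φ(2)=1,φ(1)=1 ⇒ 16
d|17:{1,17}  Σφ=1+16=17

12, 13, 14, 15, 16, 17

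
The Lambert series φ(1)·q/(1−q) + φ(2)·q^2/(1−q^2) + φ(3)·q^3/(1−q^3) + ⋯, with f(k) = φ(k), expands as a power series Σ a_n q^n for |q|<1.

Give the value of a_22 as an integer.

d|22:{22,11,2,1}  Σφ=10+10+1+1=22

a_22 = 22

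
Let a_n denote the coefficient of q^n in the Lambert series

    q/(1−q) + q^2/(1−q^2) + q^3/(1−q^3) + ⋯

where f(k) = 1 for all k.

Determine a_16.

q^16  k|16↦f(k): 16:1 8:1 4:1 2:1 1:1  a_16=5

a_16 = 5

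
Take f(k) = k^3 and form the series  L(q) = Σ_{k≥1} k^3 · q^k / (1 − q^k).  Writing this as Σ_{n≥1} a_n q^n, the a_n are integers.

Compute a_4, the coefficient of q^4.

n=4: 4·1 2·2 1·4  f→[64+8+1]=73

a_4 = 73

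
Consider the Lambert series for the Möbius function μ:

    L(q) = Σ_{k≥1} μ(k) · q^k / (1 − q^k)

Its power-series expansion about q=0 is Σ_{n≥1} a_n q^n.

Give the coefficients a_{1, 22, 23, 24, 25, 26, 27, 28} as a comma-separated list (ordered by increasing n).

n=1: 1·1  μ→[1]=1
[q^22] μ(1)=1,μ(2)=-1,μ(11)=-1,μ(22)=1 ⇒ 0
[q^23] μ(1)=1,μ(23)=-1 ⇒ 0
n=24: 1·24 2·12 3·8 4·6 6·4 8·3 12·2 24·1  μ→[1+(-1)+(-1)+0+1+0+0+0]=0
[q^25] μ(1)=1,μ(5)=-1,μ(25)=0 ⇒ 0
q^26  k|26↦μ(k): 26:1 13:-1 2:-1 1:1  a_26=0
[q^27] μ(27)=0,μ(9)=0,μ(3)=-1,μ(1)=1 ⇒ 0
[q^28] μ(28)=0,μ(14)=1,μ(7)=-1,μ(4)=0,μ(2)=-1,μ(1)=1 ⇒ 0

1, 0, 0, 0, 0, 0, 0, 0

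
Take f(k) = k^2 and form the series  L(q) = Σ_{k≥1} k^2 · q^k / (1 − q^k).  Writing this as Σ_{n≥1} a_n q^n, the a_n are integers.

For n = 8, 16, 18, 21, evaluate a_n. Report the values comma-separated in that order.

85, 341, 455, 500

[q^8] f(8)=64,f(4)=16,f(2)=4,f(1)=1 ⇒ 85
[q^16] f(1)=1,f(2)=4,f(4)=16,f(8)=64,f(16)=256 ⇒ 341
d|18:{18,9,6,3,2,1}  Σf=324+81+36+9+4+1=455
d|21:{1,3,7,21}  Σf=1+9+49+441=500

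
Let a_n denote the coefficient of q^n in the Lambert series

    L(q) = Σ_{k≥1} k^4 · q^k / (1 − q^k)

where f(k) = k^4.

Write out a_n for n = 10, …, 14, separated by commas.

10642, 14642, 22386, 28562, 40834

q^10  k|10↦f(k): 10:10000 5:625 2:16 1:1  a_10=10642
[q^11] f(1)=1,f(11)=14641 ⇒ 14642
n=12: 12·1 6·2 4·3 3·4 2·6 1·12  f→[20736+1296+256+81+16+1]=22386
d|13:{1,13}  Σf=1+28561=28562
q^14  k|14↦f(k): 1:1 2:16 7:2401 14:38416  a_14=40834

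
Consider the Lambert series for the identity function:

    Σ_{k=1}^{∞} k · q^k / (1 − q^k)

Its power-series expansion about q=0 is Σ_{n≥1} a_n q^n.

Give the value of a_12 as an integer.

n=12: 12·1 6·2 4·3 3·4 2·6 1·12  f→[12+6+4+3+2+1]=28

a_12 = 28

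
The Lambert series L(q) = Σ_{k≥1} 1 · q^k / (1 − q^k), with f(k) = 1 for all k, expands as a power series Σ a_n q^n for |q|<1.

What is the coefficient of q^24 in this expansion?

q^24  k|24↦f(k): 1:1 2:1 3:1 4:1 6:1 8:1 12:1 24:1  a_24=8

a_24 = 8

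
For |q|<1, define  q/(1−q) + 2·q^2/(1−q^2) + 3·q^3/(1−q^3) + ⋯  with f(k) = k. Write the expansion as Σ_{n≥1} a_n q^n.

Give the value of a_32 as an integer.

[q^32] f(1)=1,f(2)=2,f(4)=4,f(8)=8,f(16)=16,f(32)=32 ⇒ 63

a_32 = 63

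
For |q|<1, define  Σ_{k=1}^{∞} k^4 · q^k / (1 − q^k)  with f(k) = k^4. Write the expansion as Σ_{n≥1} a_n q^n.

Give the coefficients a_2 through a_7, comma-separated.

q^2  k|2↦f(k): 1:1 2:16  a_2=17
q^3  k|3↦f(k): 1:1 3:81  a_3=82
d|4:{1,2,4}  Σf=1+16+256=273
q^5  k|5↦f(k): 1:1 5:625  a_5=626
q^6  k|6↦f(k): 6:1296 3:81 2:16 1:1  a_6=1394
d|7:{7,1}  Σf=2401+1=2402

17, 82, 273, 626, 1394, 2402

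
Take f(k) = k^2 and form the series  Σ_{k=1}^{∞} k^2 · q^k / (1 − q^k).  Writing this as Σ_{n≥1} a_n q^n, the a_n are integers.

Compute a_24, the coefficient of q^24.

[q^24] f(1)=1,f(2)=4,f(3)=9,f(4)=16,f(6)=36,f(8)=64,f(12)=144,f(24)=576 ⇒ 850

a_24 = 850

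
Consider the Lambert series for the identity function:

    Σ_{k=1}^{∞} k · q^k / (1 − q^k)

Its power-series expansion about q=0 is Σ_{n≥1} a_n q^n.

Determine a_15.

q^15  k|15↦f(k): 15:15 5:5 3:3 1:1  a_15=24

a_15 = 24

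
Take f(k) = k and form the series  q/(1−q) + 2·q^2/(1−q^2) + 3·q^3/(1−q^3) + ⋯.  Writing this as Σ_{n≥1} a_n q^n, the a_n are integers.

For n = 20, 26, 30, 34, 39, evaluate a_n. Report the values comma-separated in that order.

d|20:{20,10,5,4,2,1}  Σf=20+10+5+4+2+1=42
[q^26] f(26)=26,f(13)=13,f(2)=2,f(1)=1 ⇒ 42
n=30: 30·1 15·2 10·3 6·5 5·6 3·10 2·15 1·30  f→[30+15+10+6+5+3+2+1]=72
[q^34] f(1)=1,f(2)=2,f(17)=17,f(34)=34 ⇒ 54
[q^39] f(1)=1,f(3)=3,f(13)=13,f(39)=39 ⇒ 56

42, 42, 72, 54, 56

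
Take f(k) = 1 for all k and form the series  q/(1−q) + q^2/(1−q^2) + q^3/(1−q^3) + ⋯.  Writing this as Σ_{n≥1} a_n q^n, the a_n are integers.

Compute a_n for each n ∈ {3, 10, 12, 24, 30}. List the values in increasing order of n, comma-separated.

2, 4, 6, 8, 8

q^3  k|3↦f(k): 1:1 3:1  a_3=2
d|10:{10,5,2,1}  Σf=1+1+1+1=4
n=12: 12·1 6·2 4·3 3·4 2·6 1·12  f→[1+1+1+1+1+1]=6
n=24: 1·24 2·12 3·8 4·6 6·4 8·3 12·2 24·1  f→[1+1+1+1+1+1+1+1]=8
n=30: 30·1 15·2 10·3 6·5 5·6 3·10 2·15 1·30  f→[1+1+1+1+1+1+1+1]=8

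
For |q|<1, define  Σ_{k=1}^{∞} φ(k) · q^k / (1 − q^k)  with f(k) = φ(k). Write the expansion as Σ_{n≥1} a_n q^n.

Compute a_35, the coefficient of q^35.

d|35:{1,5,7,35}  Σφ=1+4+6+24=35

a_35 = 35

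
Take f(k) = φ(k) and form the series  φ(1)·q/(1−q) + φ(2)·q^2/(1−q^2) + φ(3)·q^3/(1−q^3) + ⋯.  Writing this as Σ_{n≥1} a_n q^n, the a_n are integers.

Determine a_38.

q^38  k|38↦φ(k): 1:1 2:1 19:18 38:18  a_38=38

a_38 = 38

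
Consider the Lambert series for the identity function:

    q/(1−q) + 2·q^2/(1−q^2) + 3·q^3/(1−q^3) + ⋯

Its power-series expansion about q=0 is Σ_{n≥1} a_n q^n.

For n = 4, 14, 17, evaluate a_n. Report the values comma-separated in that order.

d|4:{1,2,4}  Σf=1+2+4=7
d|14:{1,2,7,14}  Σf=1+2+7+14=24
q^17  k|17↦f(k): 17:17 1:1  a_17=18

7, 24, 18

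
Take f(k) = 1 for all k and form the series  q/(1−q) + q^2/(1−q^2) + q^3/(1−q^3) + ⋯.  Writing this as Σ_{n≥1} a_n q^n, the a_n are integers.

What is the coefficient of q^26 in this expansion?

a_26 = 4

q^26  k|26↦f(k): 26:1 13:1 2:1 1:1  a_26=4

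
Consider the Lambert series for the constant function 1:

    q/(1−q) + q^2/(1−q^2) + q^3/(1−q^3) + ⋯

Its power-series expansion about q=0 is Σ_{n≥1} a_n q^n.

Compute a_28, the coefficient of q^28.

a_28 = 6

d|28:{1,2,4,7,14,28}  Σf=1+1+1+1+1+1=6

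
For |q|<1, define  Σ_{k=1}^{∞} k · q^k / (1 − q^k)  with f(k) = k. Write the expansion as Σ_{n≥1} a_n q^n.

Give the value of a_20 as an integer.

a_20 = 42

n=20: 1·20 2·10 4·5 5·4 10·2 20·1  f→[1+2+4+5+10+20]=42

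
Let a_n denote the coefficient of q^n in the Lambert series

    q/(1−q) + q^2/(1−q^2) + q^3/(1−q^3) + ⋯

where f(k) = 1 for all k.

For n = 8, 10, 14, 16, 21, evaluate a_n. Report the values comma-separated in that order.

4, 4, 4, 5, 4

d|8:{1,2,4,8}  Σf=1+1+1+1=4
n=10: 1·10 2·5 5·2 10·1  f→[1+1+1+1]=4
d|14:{1,2,7,14}  Σf=1+1+1+1=4
q^16  k|16↦f(k): 16:1 8:1 4:1 2:1 1:1  a_16=5
n=21: 21·1 7·3 3·7 1·21  f→[1+1+1+1]=4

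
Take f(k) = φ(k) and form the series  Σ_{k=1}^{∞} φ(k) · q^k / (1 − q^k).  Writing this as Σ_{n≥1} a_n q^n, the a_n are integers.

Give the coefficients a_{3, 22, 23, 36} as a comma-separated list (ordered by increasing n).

[q^3] φ(3)=2,φ(1)=1 ⇒ 3
[q^22] φ(22)=10,φ(11)=10,φ(2)=1,φ(1)=1 ⇒ 22
q^23  k|23↦φ(k): 1:1 23:22  a_23=23
q^36  k|36↦φ(k): 1:1 2:1 3:2 4:2 6:2 9:6 12:4 18:6 36:12  a_36=36

3, 22, 23, 36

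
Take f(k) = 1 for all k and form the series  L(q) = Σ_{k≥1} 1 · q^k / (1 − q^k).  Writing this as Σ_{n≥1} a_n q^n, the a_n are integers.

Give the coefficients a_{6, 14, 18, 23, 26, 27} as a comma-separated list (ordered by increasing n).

4, 4, 6, 2, 4, 4

d|6:{6,3,2,1}  Σf=1+1+1+1=4
q^14  k|14↦f(k): 14:1 7:1 2:1 1:1  a_14=4
d|18:{1,2,3,6,9,18}  Σf=1+1+1+1+1+1=6
n=23: 1·23 23·1  f→[1+1]=2
d|26:{26,13,2,1}  Σf=1+1+1+1=4
n=27: 27·1 9·3 3·9 1·27  f→[1+1+1+1]=4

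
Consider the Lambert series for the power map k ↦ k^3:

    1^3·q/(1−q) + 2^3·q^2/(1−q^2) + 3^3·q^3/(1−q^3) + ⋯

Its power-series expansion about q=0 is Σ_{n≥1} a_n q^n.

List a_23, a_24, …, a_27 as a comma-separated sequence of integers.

n=23: 1·23 23·1  f→[1+12167]=12168
n=24: 1·24 2·12 3·8 4·6 6·4 8·3 12·2 24·1  f→[1+8+27+64+216+512+1728+13824]=16380
[q^25] f(25)=15625,f(5)=125,f(1)=1 ⇒ 15751
d|26:{1,2,13,26}  Σf=1+8+2197+17576=19782
n=27: 27·1 9·3 3·9 1·27  f→[19683+729+27+1]=20440

12168, 16380, 15751, 19782, 20440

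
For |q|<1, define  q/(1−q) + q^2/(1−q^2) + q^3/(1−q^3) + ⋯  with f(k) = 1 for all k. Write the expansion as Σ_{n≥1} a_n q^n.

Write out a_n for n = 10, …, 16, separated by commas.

4, 2, 6, 2, 4, 4, 5

n=10: 1·10 2·5 5·2 10·1  f→[1+1+1+1]=4
d|11:{11,1}  Σf=1+1=2
d|12:{12,6,4,3,2,1}  Σf=1+1+1+1+1+1=6
n=13: 1·13 13·1  f→[1+1]=2
d|14:{14,7,2,1}  Σf=1+1+1+1=4
[q^15] f(1)=1,f(3)=1,f(5)=1,f(15)=1 ⇒ 4
n=16: 16·1 8·2 4·4 2·8 1·16  f→[1+1+1+1+1]=5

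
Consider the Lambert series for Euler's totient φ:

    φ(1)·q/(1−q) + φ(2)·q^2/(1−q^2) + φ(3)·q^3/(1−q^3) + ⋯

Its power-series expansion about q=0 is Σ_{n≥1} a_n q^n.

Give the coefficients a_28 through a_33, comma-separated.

n=28: 28·1 14·2 7·4 4·7 2·14 1·28  φ→[12+6+6+2+1+1]=28
[q^29] φ(1)=1,φ(29)=28 ⇒ 29
n=30: 1·30 2·15 3·10 5·6 6·5 10·3 15·2 30·1  φ→[1+1+2+4+2+4+8+8]=30
n=31: 1·31 31·1  φ→[1+30]=31
n=32: 1·32 2·16 4·8 8·4 16·2 32·1  φ→[1+1+2+4+8+16]=32
[q^33] φ(1)=1,φ(3)=2,φ(11)=10,φ(33)=20 ⇒ 33

28, 29, 30, 31, 32, 33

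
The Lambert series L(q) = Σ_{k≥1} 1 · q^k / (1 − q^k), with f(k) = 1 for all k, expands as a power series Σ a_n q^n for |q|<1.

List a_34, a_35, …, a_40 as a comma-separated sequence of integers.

4, 4, 9, 2, 4, 4, 8

n=34: 34·1 17·2 2·17 1·34  f→[1+1+1+1]=4
[q^35] f(1)=1,f(5)=1,f(7)=1,f(35)=1 ⇒ 4
d|36:{1,2,3,4,6,9,12,18,36}  Σf=1+1+1+1+1+1+1+1+1=9
d|37:{37,1}  Σf=1+1=2
d|38:{1,2,19,38}  Σf=1+1+1+1=4
q^39  k|39↦f(k): 39:1 13:1 3:1 1:1  a_39=4
d|40:{1,2,4,5,8,10,20,40}  Σf=1+1+1+1+1+1+1+1=8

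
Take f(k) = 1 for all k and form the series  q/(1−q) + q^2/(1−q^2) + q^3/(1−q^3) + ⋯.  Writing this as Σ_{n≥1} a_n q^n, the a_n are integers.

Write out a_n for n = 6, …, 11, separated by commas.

d|6:{1,2,3,6}  Σf=1+1+1+1=4
q^7  k|7↦f(k): 7:1 1:1  a_7=2
[q^8] f(1)=1,f(2)=1,f(4)=1,f(8)=1 ⇒ 4
q^9  k|9↦f(k): 9:1 3:1 1:1  a_9=3
n=10: 10·1 5·2 2·5 1·10  f→[1+1+1+1]=4
[q^11] f(11)=1,f(1)=1 ⇒ 2

4, 2, 4, 3, 4, 2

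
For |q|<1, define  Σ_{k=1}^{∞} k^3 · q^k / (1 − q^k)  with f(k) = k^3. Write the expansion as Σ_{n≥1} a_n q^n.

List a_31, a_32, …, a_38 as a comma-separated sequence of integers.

[q^31] f(1)=1,f(31)=29791 ⇒ 29792
n=32: 1·32 2·16 4·8 8·4 16·2 32·1  f→[1+8+64+512+4096+32768]=37449
[q^33] f(1)=1,f(3)=27,f(11)=1331,f(33)=35937 ⇒ 37296
d|34:{34,17,2,1}  Σf=39304+4913+8+1=44226
n=35: 1·35 5·7 7·5 35·1  f→[1+125+343+42875]=43344
n=36: 36·1 18·2 12·3 9·4 6·6 4·9 3·12 2·18 1·36  f→[46656+5832+1728+729+216+64+27+8+1]=55261
q^37  k|37↦f(k): 37:50653 1:1  a_37=50654
q^38  k|38↦f(k): 1:1 2:8 19:6859 38:54872  a_38=61740

29792, 37449, 37296, 44226, 43344, 55261, 50654, 61740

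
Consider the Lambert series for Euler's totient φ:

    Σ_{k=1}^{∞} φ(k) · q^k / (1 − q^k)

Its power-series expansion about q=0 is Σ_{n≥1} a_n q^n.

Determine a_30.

n=30: 30·1 15·2 10·3 6·5 5·6 3·10 2·15 1·30  φ→[8+8+4+2+4+2+1+1]=30

a_30 = 30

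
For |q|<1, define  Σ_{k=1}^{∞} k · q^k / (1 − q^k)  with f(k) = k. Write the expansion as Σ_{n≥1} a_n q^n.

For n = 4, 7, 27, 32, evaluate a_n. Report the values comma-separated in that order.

d|4:{4,2,1}  Σf=4+2+1=7
n=7: 7·1 1·7  f→[7+1]=8
[q^27] f(1)=1,f(3)=3,f(9)=9,f(27)=27 ⇒ 40
[q^32] f(32)=32,f(16)=16,f(8)=8,f(4)=4,f(2)=2,f(1)=1 ⇒ 63

7, 8, 40, 63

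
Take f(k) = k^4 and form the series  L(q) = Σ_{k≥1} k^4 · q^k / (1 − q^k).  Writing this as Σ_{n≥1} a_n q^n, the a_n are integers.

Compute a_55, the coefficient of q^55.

q^55  k|55↦f(k): 55:9150625 11:14641 5:625 1:1  a_55=9165892

a_55 = 9165892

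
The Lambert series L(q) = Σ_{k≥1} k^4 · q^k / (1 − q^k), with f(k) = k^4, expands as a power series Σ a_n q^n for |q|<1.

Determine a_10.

a_10 = 10642

d|10:{1,2,5,10}  Σf=1+16+625+10000=10642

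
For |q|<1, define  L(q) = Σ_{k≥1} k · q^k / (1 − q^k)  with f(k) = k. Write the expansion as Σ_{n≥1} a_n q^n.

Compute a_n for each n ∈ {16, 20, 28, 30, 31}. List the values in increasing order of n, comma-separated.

31, 42, 56, 72, 32

q^16  k|16↦f(k): 1:1 2:2 4:4 8:8 16:16  a_16=31
d|20:{20,10,5,4,2,1}  Σf=20+10+5+4+2+1=42
[q^28] f(1)=1,f(2)=2,f(4)=4,f(7)=7,f(14)=14,f(28)=28 ⇒ 56
[q^30] f(30)=30,f(15)=15,f(10)=10,f(6)=6,f(5)=5,f(3)=3,f(2)=2,f(1)=1 ⇒ 72
[q^31] f(1)=1,f(31)=31 ⇒ 32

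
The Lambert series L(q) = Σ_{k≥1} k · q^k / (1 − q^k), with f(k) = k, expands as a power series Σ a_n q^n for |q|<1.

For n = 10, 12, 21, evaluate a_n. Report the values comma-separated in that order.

18, 28, 32

[q^10] f(1)=1,f(2)=2,f(5)=5,f(10)=10 ⇒ 18
d|12:{12,6,4,3,2,1}  Σf=12+6+4+3+2+1=28
[q^21] f(1)=1,f(3)=3,f(7)=7,f(21)=21 ⇒ 32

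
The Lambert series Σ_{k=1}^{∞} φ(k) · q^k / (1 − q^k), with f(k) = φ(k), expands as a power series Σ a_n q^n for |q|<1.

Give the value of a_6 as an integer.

n=6: 6·1 3·2 2·3 1·6  φ→[2+2+1+1]=6

a_6 = 6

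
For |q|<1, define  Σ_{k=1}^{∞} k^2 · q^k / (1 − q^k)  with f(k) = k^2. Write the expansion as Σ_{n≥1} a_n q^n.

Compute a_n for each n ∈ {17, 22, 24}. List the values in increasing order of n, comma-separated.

q^17  k|17↦f(k): 17:289 1:1  a_17=290
[q^22] f(22)=484,f(11)=121,f(2)=4,f(1)=1 ⇒ 610
q^24  k|24↦f(k): 24:576 12:144 8:64 6:36 4:16 3:9 2:4 1:1  a_24=850

290, 610, 850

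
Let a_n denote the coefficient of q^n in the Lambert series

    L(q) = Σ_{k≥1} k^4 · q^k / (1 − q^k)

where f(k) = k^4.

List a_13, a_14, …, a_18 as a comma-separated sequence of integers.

[q^13] f(1)=1,f(13)=28561 ⇒ 28562
[q^14] f(1)=1,f(2)=16,f(7)=2401,f(14)=38416 ⇒ 40834
d|15:{1,3,5,15}  Σf=1+81+625+50625=51332
[q^16] f(16)=65536,f(8)=4096,f(4)=256,f(2)=16,f(1)=1 ⇒ 69905
d|17:{17,1}  Σf=83521+1=83522
n=18: 18·1 9·2 6·3 3·6 2·9 1·18  f→[104976+6561+1296+81+16+1]=112931

28562, 40834, 51332, 69905, 83522, 112931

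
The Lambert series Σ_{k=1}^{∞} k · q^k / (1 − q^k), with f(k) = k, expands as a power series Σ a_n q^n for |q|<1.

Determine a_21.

n=21: 1·21 3·7 7·3 21·1  f→[1+3+7+21]=32

a_21 = 32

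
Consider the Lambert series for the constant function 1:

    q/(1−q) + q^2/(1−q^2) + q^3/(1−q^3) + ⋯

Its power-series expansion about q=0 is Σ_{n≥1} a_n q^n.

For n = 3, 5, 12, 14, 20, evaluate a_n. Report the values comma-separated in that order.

2, 2, 6, 4, 6

q^3  k|3↦f(k): 3:1 1:1  a_3=2
q^5  k|5↦f(k): 1:1 5:1  a_5=2
d|12:{12,6,4,3,2,1}  Σf=1+1+1+1+1+1=6
q^14  k|14↦f(k): 14:1 7:1 2:1 1:1  a_14=4
n=20: 20·1 10·2 5·4 4·5 2·10 1·20  f→[1+1+1+1+1+1]=6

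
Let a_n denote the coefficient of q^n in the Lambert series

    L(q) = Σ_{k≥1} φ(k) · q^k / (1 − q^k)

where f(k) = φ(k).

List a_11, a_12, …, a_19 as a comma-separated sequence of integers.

n=11: 11·1 1·11  φ→[10+1]=11
[q^12] φ(12)=4,φ(6)=2,φ(4)=2,φ(3)=2,φ(2)=1,φ(1)=1 ⇒ 12
d|13:{13,1}  Σφ=12+1=13
[q^14] φ(1)=1,φ(2)=1,φ(7)=6,φ(14)=6 ⇒ 14
q^15  k|15↦φ(k): 15:8 5:4 3:2 1:1  a_15=15
[q^16] φ(1)=1,φ(2)=1,φ(4)=2,φ(8)=4,φ(16)=8 ⇒ 16
d|17:{1,17}  Σφ=1+16=17
n=18: 1·18 2·9 3·6 6·3 9·2 18·1  φ→[1+1+2+2+6+6]=18
[q^19] φ(19)=18,φ(1)=1 ⇒ 19

11, 12, 13, 14, 15, 16, 17, 18, 19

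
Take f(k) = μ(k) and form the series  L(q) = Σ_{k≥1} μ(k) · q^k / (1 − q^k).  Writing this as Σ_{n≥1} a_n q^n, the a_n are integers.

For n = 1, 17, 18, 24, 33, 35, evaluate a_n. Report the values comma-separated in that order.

1, 0, 0, 0, 0, 0

[q^1] μ(1)=1 ⇒ 1
[q^17] μ(1)=1,μ(17)=-1 ⇒ 0
q^18  k|18↦μ(k): 1:1 2:-1 3:-1 6:1 9:0 18:0  a_18=0
d|24:{1,2,3,4,6,8,12,24}  Σμ=1+(-1)+(-1)+0+1+0+0+0=0
q^33  k|33↦μ(k): 1:1 3:-1 11:-1 33:1  a_33=0
q^35  k|35↦μ(k): 1:1 5:-1 7:-1 35:1  a_35=0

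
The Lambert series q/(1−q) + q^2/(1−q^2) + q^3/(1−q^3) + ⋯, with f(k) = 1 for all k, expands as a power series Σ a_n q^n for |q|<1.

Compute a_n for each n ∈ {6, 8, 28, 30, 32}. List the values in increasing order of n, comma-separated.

n=6: 1·6 2·3 3·2 6·1  f→[1+1+1+1]=4
d|8:{1,2,4,8}  Σf=1+1+1+1=4
n=28: 28·1 14·2 7·4 4·7 2·14 1·28  f→[1+1+1+1+1+1]=6
d|30:{30,15,10,6,5,3,2,1}  Σf=1+1+1+1+1+1+1+1=8
q^32  k|32↦f(k): 1:1 2:1 4:1 8:1 16:1 32:1  a_32=6

4, 4, 6, 8, 6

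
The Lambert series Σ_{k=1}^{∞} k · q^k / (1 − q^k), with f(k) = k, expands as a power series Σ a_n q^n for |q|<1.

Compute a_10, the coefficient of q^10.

n=10: 10·1 5·2 2·5 1·10  f→[10+5+2+1]=18

a_10 = 18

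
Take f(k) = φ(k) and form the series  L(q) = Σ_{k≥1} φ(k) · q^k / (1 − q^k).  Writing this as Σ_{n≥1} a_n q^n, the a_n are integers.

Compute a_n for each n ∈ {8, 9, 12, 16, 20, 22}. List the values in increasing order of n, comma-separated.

d|8:{8,4,2,1}  Σφ=4+2+1+1=8
q^9  k|9↦φ(k): 9:6 3:2 1:1  a_9=9
[q^12] φ(12)=4,φ(6)=2,φ(4)=2,φ(3)=2,φ(2)=1,φ(1)=1 ⇒ 12
n=16: 1·16 2·8 4·4 8·2 16·1  φ→[1+1+2+4+8]=16
n=20: 1·20 2·10 4·5 5·4 10·2 20·1  φ→[1+1+2+4+4+8]=20
d|22:{1,2,11,22}  Σφ=1+1+10+10=22

8, 9, 12, 16, 20, 22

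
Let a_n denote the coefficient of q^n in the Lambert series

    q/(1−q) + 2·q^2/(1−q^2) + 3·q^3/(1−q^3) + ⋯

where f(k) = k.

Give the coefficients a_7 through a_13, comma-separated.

n=7: 7·1 1·7  f→[7+1]=8
[q^8] f(8)=8,f(4)=4,f(2)=2,f(1)=1 ⇒ 15
d|9:{1,3,9}  Σf=1+3+9=13
d|10:{1,2,5,10}  Σf=1+2+5+10=18
q^11  k|11↦f(k): 1:1 11:11  a_11=12
[q^12] f(1)=1,f(2)=2,f(3)=3,f(4)=4,f(6)=6,f(12)=12 ⇒ 28
n=13: 1·13 13·1  f→[1+13]=14

8, 15, 13, 18, 12, 28, 14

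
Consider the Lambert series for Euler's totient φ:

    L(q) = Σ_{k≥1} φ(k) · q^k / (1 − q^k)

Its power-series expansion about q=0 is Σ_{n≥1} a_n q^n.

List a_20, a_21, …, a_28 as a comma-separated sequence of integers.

n=20: 20·1 10·2 5·4 4·5 2·10 1·20  φ→[8+4+4+2+1+1]=20
n=21: 21·1 7·3 3·7 1·21  φ→[12+6+2+1]=21
q^22  k|22↦φ(k): 22:10 11:10 2:1 1:1  a_22=22
q^23  k|23↦φ(k): 1:1 23:22  a_23=23
d|24:{24,12,8,6,4,3,2,1}  Σφ=8+4+4+2+2+2+1+1=24
n=25: 25·1 5·5 1·25  φ→[20+4+1]=25
n=26: 1·26 2·13 13·2 26·1  φ→[1+1+12+12]=26
[q^27] φ(1)=1,φ(3)=2,φ(9)=6,φ(27)=18 ⇒ 27
d|28:{28,14,7,4,2,1}  Σφ=12+6+6+2+1+1=28

20, 21, 22, 23, 24, 25, 26, 27, 28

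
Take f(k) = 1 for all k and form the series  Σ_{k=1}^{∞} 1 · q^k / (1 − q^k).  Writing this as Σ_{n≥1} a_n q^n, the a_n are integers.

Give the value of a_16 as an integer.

q^16  k|16↦f(k): 1:1 2:1 4:1 8:1 16:1  a_16=5

a_16 = 5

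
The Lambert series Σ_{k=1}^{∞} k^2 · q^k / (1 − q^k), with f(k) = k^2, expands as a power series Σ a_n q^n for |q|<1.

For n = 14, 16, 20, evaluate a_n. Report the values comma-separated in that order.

[q^14] f(1)=1,f(2)=4,f(7)=49,f(14)=196 ⇒ 250
q^16  k|16↦f(k): 16:256 8:64 4:16 2:4 1:1  a_16=341
q^20  k|20↦f(k): 1:1 2:4 4:16 5:25 10:100 20:400  a_20=546

250, 341, 546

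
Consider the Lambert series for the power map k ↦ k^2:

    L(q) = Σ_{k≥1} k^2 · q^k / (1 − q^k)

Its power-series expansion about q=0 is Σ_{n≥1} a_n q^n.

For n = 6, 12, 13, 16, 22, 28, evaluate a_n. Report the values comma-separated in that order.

n=6: 6·1 3·2 2·3 1·6  f→[36+9+4+1]=50
n=12: 12·1 6·2 4·3 3·4 2·6 1·12  f→[144+36+16+9+4+1]=210
q^13  k|13↦f(k): 13:169 1:1  a_13=170
q^16  k|16↦f(k): 16:256 8:64 4:16 2:4 1:1  a_16=341
[q^22] f(22)=484,f(11)=121,f(2)=4,f(1)=1 ⇒ 610
n=28: 1·28 2·14 4·7 7·4 14·2 28·1  f→[1+4+16+49+196+784]=1050

50, 210, 170, 341, 610, 1050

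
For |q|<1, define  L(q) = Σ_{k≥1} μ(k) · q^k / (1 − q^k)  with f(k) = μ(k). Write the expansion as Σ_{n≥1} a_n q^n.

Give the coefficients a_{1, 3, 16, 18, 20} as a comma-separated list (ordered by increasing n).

q^1  k|1↦μ(k): 1:1  a_1=1
[q^3] μ(3)=-1,μ(1)=1 ⇒ 0
n=16: 16·1 8·2 4·4 2·8 1·16  μ→[0+0+0+(-1)+1]=0
q^18  k|18↦μ(k): 18:0 9:0 6:1 3:-1 2:-1 1:1  a_18=0
d|20:{1,2,4,5,10,20}  Σμ=1+(-1)+0+(-1)+1+0=0

1, 0, 0, 0, 0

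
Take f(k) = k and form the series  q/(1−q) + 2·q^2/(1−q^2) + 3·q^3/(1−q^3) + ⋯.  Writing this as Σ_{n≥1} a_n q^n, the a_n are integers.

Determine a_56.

a_56 = 120

[q^56] f(1)=1,f(2)=2,f(4)=4,f(7)=7,f(8)=8,f(14)=14,f(28)=28,f(56)=56 ⇒ 120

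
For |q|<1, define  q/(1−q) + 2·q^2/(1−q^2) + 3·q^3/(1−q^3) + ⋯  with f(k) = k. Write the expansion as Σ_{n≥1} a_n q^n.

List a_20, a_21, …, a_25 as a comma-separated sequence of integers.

42, 32, 36, 24, 60, 31

[q^20] f(20)=20,f(10)=10,f(5)=5,f(4)=4,f(2)=2,f(1)=1 ⇒ 42
q^21  k|21↦f(k): 1:1 3:3 7:7 21:21  a_21=32
d|22:{1,2,11,22}  Σf=1+2+11+22=36
q^23  k|23↦f(k): 1:1 23:23  a_23=24
d|24:{1,2,3,4,6,8,12,24}  Σf=1+2+3+4+6+8+12+24=60
[q^25] f(1)=1,f(5)=5,f(25)=25 ⇒ 31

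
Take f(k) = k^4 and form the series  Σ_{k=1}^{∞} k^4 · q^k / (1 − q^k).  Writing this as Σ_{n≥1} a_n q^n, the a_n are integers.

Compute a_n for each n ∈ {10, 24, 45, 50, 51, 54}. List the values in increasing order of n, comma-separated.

q^10  k|10↦f(k): 1:1 2:16 5:625 10:10000  a_10=10642
d|24:{24,12,8,6,4,3,2,1}  Σf=331776+20736+4096+1296+256+81+16+1=358258
[q^45] f(1)=1,f(3)=81,f(5)=625,f(9)=6561,f(15)=50625,f(45)=4100625 ⇒ 4158518
d|50:{50,25,10,5,2,1}  Σf=6250000+390625+10000+625+16+1=6651267
[q^51] f(1)=1,f(3)=81,f(17)=83521,f(51)=6765201 ⇒ 6848804
[q^54] f(1)=1,f(2)=16,f(3)=81,f(6)=1296,f(9)=6561,f(18)=104976,f(27)=531441,f(54)=8503056 ⇒ 9147428

10642, 358258, 4158518, 6651267, 6848804, 9147428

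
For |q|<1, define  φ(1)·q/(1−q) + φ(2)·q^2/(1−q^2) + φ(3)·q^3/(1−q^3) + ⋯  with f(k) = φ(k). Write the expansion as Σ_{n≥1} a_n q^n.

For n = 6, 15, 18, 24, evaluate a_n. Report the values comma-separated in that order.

n=6: 1·6 2·3 3·2 6·1  φ→[1+1+2+2]=6
[q^15] φ(1)=1,φ(3)=2,φ(5)=4,φ(15)=8 ⇒ 15
n=18: 18·1 9·2 6·3 3·6 2·9 1·18  φ→[6+6+2+2+1+1]=18
q^24  k|24↦φ(k): 24:8 12:4 8:4 6:2 4:2 3:2 2:1 1:1  a_24=24

6, 15, 18, 24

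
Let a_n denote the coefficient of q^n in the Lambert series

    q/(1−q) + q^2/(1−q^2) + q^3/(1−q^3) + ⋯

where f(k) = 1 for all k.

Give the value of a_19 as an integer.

a_19 = 2

n=19: 1·19 19·1  f→[1+1]=2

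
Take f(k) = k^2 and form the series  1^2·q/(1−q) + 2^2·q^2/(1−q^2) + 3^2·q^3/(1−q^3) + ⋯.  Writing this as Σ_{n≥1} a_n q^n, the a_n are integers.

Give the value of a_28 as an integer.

a_28 = 1050

d|28:{28,14,7,4,2,1}  Σf=784+196+49+16+4+1=1050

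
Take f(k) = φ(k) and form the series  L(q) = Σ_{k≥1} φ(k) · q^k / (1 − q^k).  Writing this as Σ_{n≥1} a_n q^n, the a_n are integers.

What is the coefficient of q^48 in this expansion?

d|48:{48,24,16,12,8,6,4,3,2,1}  Σφ=16+8+8+4+4+2+2+2+1+1=48

a_48 = 48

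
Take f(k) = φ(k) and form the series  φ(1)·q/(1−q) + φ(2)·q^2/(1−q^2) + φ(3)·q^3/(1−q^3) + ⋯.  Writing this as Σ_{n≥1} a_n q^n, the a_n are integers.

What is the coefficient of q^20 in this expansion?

n=20: 20·1 10·2 5·4 4·5 2·10 1·20  φ→[8+4+4+2+1+1]=20

a_20 = 20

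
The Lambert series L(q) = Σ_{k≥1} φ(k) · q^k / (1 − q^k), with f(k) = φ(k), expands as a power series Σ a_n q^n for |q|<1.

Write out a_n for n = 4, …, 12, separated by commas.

q^4  k|4↦φ(k): 4:2 2:1 1:1  a_4=4
d|5:{1,5}  Σφ=1+4=5
d|6:{1,2,3,6}  Σφ=1+1+2+2=6
d|7:{7,1}  Σφ=6+1=7
q^8  k|8↦φ(k): 8:4 4:2 2:1 1:1  a_8=8
d|9:{9,3,1}  Σφ=6+2+1=9
n=10: 10·1 5·2 2·5 1·10  φ→[4+4+1+1]=10
n=11: 1·11 11·1  φ→[1+10]=11
[q^12] φ(12)=4,φ(6)=2,φ(4)=2,φ(3)=2,φ(2)=1,φ(1)=1 ⇒ 12

4, 5, 6, 7, 8, 9, 10, 11, 12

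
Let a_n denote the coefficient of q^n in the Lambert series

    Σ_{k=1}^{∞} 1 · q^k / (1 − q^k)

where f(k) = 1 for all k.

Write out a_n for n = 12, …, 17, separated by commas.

6, 2, 4, 4, 5, 2

q^12  k|12↦f(k): 1:1 2:1 3:1 4:1 6:1 12:1  a_12=6
q^13  k|13↦f(k): 1:1 13:1  a_13=2
n=14: 1·14 2·7 7·2 14·1  f→[1+1+1+1]=4
d|15:{15,5,3,1}  Σf=1+1+1+1=4
d|16:{16,8,4,2,1}  Σf=1+1+1+1+1=5
n=17: 17·1 1·17  f→[1+1]=2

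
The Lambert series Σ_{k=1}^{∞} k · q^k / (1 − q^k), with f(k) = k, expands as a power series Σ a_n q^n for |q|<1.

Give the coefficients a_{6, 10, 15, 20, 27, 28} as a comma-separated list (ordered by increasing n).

d|6:{1,2,3,6}  Σf=1+2+3+6=12
q^10  k|10↦f(k): 10:10 5:5 2:2 1:1  a_10=18
[q^15] f(15)=15,f(5)=5,f(3)=3,f(1)=1 ⇒ 24
q^20  k|20↦f(k): 20:20 10:10 5:5 4:4 2:2 1:1  a_20=42
n=27: 27·1 9·3 3·9 1·27  f→[27+9+3+1]=40
d|28:{28,14,7,4,2,1}  Σf=28+14+7+4+2+1=56

12, 18, 24, 42, 40, 56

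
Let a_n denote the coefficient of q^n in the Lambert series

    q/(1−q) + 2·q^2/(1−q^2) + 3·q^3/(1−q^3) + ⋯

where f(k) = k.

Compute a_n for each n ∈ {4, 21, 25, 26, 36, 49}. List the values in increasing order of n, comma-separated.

7, 32, 31, 42, 91, 57

n=4: 4·1 2·2 1·4  f→[4+2+1]=7
[q^21] f(1)=1,f(3)=3,f(7)=7,f(21)=21 ⇒ 32
q^25  k|25↦f(k): 1:1 5:5 25:25  a_25=31
[q^26] f(1)=1,f(2)=2,f(13)=13,f(26)=26 ⇒ 42
[q^36] f(36)=36,f(18)=18,f(12)=12,f(9)=9,f(6)=6,f(4)=4,f(3)=3,f(2)=2,f(1)=1 ⇒ 91
q^49  k|49↦f(k): 49:49 7:7 1:1  a_49=57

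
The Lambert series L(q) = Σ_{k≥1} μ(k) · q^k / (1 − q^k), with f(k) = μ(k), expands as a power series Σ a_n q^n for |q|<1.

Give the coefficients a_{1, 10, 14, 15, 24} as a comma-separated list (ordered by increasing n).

1, 0, 0, 0, 0

n=1: 1·1  μ→[1]=1
[q^10] μ(1)=1,μ(2)=-1,μ(5)=-1,μ(10)=1 ⇒ 0
q^14  k|14↦μ(k): 1:1 2:-1 7:-1 14:1  a_14=0
d|15:{15,5,3,1}  Σμ=1+(-1)+(-1)+1=0
q^24  k|24↦μ(k): 24:0 12:0 8:0 6:1 4:0 3:-1 2:-1 1:1  a_24=0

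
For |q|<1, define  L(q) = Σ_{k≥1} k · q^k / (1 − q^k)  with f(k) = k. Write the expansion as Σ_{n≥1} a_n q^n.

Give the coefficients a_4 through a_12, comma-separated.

7, 6, 12, 8, 15, 13, 18, 12, 28

d|4:{1,2,4}  Σf=1+2+4=7
d|5:{1,5}  Σf=1+5=6
n=6: 6·1 3·2 2·3 1·6  f→[6+3+2+1]=12
d|7:{7,1}  Σf=7+1=8
n=8: 8·1 4·2 2·4 1·8  f→[8+4+2+1]=15
[q^9] f(9)=9,f(3)=3,f(1)=1 ⇒ 13
q^10  k|10↦f(k): 10:10 5:5 2:2 1:1  a_10=18
d|11:{11,1}  Σf=11+1=12
n=12: 1·12 2·6 3·4 4·3 6·2 12·1  f→[1+2+3+4+6+12]=28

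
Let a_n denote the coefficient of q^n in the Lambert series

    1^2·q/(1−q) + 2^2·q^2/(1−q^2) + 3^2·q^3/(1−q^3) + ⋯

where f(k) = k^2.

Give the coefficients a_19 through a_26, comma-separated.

d|19:{1,19}  Σf=1+361=362
q^20  k|20↦f(k): 20:400 10:100 5:25 4:16 2:4 1:1  a_20=546
n=21: 21·1 7·3 3·7 1·21  f→[441+49+9+1]=500
d|22:{1,2,11,22}  Σf=1+4+121+484=610
d|23:{1,23}  Σf=1+529=530
d|24:{1,2,3,4,6,8,12,24}  Σf=1+4+9+16+36+64+144+576=850
[q^25] f(1)=1,f(5)=25,f(25)=625 ⇒ 651
n=26: 1·26 2·13 13·2 26·1  f→[1+4+169+676]=850

362, 546, 500, 610, 530, 850, 651, 850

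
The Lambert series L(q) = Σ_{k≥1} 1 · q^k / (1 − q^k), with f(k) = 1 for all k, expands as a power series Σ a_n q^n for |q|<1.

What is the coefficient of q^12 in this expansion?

[q^12] f(12)=1,f(6)=1,f(4)=1,f(3)=1,f(2)=1,f(1)=1 ⇒ 6

a_12 = 6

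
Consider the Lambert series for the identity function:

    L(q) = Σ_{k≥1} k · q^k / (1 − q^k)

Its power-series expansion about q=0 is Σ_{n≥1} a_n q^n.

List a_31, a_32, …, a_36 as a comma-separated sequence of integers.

32, 63, 48, 54, 48, 91

[q^31] f(31)=31,f(1)=1 ⇒ 32
q^32  k|32↦f(k): 32:32 16:16 8:8 4:4 2:2 1:1  a_32=63
q^33  k|33↦f(k): 33:33 11:11 3:3 1:1  a_33=48
n=34: 1·34 2·17 17·2 34·1  f→[1+2+17+34]=54
q^35  k|35↦f(k): 1:1 5:5 7:7 35:35  a_35=48
[q^36] f(1)=1,f(2)=2,f(3)=3,f(4)=4,f(6)=6,f(9)=9,f(12)=12,f(18)=18,f(36)=36 ⇒ 91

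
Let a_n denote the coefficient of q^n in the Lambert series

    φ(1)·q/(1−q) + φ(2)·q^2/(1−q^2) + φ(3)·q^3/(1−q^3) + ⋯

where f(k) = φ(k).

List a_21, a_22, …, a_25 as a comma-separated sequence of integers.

d|21:{1,3,7,21}  Σφ=1+2+6+12=21
[q^22] φ(1)=1,φ(2)=1,φ(11)=10,φ(22)=10 ⇒ 22
[q^23] φ(1)=1,φ(23)=22 ⇒ 23
[q^24] φ(1)=1,φ(2)=1,φ(3)=2,φ(4)=2,φ(6)=2,φ(8)=4,φ(12)=4,φ(24)=8 ⇒ 24
n=25: 1·25 5·5 25·1  φ→[1+4+20]=25

21, 22, 23, 24, 25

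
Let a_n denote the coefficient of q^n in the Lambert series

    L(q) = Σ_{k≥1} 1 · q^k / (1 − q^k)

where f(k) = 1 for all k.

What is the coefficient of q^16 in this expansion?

d|16:{16,8,4,2,1}  Σf=1+1+1+1+1=5

a_16 = 5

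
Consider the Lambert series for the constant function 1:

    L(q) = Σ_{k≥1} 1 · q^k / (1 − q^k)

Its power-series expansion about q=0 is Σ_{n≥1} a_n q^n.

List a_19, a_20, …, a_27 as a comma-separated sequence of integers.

2, 6, 4, 4, 2, 8, 3, 4, 4

[q^19] f(1)=1,f(19)=1 ⇒ 2
n=20: 20·1 10·2 5·4 4·5 2·10 1·20  f→[1+1+1+1+1+1]=6
[q^21] f(21)=1,f(7)=1,f(3)=1,f(1)=1 ⇒ 4
q^22  k|22↦f(k): 22:1 11:1 2:1 1:1  a_22=4
n=23: 23·1 1·23  f→[1+1]=2
n=24: 1·24 2·12 3·8 4·6 6·4 8·3 12·2 24·1  f→[1+1+1+1+1+1+1+1]=8
d|25:{1,5,25}  Σf=1+1+1=3
d|26:{26,13,2,1}  Σf=1+1+1+1=4
d|27:{1,3,9,27}  Σf=1+1+1+1=4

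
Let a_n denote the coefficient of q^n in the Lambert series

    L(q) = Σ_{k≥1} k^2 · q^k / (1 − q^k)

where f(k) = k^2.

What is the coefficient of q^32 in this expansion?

a_32 = 1365

d|32:{1,2,4,8,16,32}  Σf=1+4+16+64+256+1024=1365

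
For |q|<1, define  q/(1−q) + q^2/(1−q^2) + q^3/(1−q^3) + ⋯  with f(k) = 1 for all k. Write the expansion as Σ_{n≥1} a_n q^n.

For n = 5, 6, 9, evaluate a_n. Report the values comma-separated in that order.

[q^5] f(1)=1,f(5)=1 ⇒ 2
d|6:{1,2,3,6}  Σf=1+1+1+1=4
q^9  k|9↦f(k): 1:1 3:1 9:1  a_9=3

2, 4, 3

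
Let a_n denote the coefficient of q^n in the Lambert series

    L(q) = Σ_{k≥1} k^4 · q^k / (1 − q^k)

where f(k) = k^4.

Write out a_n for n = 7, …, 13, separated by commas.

2402, 4369, 6643, 10642, 14642, 22386, 28562

d|7:{1,7}  Σf=1+2401=2402
[q^8] f(1)=1,f(2)=16,f(4)=256,f(8)=4096 ⇒ 4369
q^9  k|9↦f(k): 1:1 3:81 9:6561  a_9=6643
q^10  k|10↦f(k): 1:1 2:16 5:625 10:10000  a_10=10642
q^11  k|11↦f(k): 1:1 11:14641  a_11=14642
[q^12] f(1)=1,f(2)=16,f(3)=81,f(4)=256,f(6)=1296,f(12)=20736 ⇒ 22386
d|13:{1,13}  Σf=1+28561=28562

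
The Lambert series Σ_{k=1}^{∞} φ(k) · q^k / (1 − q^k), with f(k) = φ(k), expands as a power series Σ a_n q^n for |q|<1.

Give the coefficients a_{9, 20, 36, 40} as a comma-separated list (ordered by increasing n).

q^9  k|9↦φ(k): 1:1 3:2 9:6  a_9=9
d|20:{1,2,4,5,10,20}  Σφ=1+1+2+4+4+8=20
q^36  k|36↦φ(k): 36:12 18:6 12:4 9:6 6:2 4:2 3:2 2:1 1:1  a_36=36
n=40: 1·40 2·20 4·10 5·8 8·5 10·4 20·2 40·1  φ→[1+1+2+4+4+4+8+16]=40

9, 20, 36, 40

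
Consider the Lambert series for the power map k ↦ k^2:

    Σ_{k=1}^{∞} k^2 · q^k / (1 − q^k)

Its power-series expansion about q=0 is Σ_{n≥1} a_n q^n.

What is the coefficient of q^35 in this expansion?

d|35:{35,7,5,1}  Σf=1225+49+25+1=1300

a_35 = 1300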